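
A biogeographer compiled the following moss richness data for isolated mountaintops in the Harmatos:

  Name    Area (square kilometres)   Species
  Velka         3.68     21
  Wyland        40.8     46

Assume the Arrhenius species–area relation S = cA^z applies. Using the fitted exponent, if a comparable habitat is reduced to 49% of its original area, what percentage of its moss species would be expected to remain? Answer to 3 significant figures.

z = ln(46/21) / ln(40.8/3.68) = 0.7841 / 2.4058 = 0.3259
S_new/S_old = (A_new/A_old)^z = 0.49^0.3259 = exp(0.3259 × -0.7133) = 0.7925

79.3%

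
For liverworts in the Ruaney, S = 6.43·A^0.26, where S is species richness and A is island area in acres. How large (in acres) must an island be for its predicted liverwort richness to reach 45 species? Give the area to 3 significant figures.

45 = 6.43 × A^0.26  ⇒  A^0.26 = 45/6.43 = 6.998
ln A = ln(6.998) / 0.26 = 1.9457 / 0.26 = 7.4834
A = e^7.4834 ≈ 1778 acres

1780 acres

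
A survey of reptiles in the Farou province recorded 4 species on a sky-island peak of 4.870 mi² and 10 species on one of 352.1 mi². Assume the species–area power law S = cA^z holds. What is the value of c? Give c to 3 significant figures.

z = ln(S₂/S₁) / ln(A₂/A₁) = ln(10/4) / ln(352.1/4.87) = 0.9163 / 4.2808 = 0.2140
c = S₁ / A₁^z = 4 / 4.87^0.2140 = 4 / 1.403 = 2.85

2.85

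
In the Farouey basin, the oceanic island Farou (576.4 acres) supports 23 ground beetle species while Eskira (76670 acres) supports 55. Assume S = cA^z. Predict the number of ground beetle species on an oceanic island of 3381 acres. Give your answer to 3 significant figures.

z = ln(55/23) / ln(76670/576.4) = 0.8718 / 4.8905 = 0.1783
c = 23 / 576.4^0.1783 = 23 / 3.106 = 7.406
S₃ = 7.406 × 3381^0.1783 = 7.406 × 4.257 ≈ 31.53

31.5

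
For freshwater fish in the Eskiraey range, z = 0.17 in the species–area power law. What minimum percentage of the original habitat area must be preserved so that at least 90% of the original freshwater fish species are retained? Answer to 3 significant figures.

53.8%

Need (A_new/A_old)^0.17 = 0.9, so A_new/A_old = 0.9^(1/0.17) = 0.9^5.882
ln(A_new/A_old) = ln 0.9 / 0.17 = -0.1054 / 0.17 = -0.6198
A_new/A_old = e^-0.6198 ≈ 0.5381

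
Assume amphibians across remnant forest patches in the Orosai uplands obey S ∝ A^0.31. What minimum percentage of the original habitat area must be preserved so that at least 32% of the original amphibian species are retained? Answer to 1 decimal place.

Need (A_new/A_old)^0.31 = 0.32, so A_new/A_old = 0.32^(1/0.31) = 0.32^3.226
ln(A_new/A_old) = ln 0.32 / 0.31 = -1.1394 / 0.31 = -3.6756
A_new/A_old = e^-3.6756 ≈ 0.02533

2.5%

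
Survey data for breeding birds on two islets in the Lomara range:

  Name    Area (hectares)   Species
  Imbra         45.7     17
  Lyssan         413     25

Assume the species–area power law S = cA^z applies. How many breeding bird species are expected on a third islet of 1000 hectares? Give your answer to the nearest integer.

29

z = ln(25/17) / ln(413/45.7) = 0.3857 / 2.2013 = 0.1752
c = 17 / 45.7^0.1752 = 17 / 1.953 = 8.702
S₃ = 8.702 × 1000^0.1752 = 8.702 × 3.354 ≈ 29.19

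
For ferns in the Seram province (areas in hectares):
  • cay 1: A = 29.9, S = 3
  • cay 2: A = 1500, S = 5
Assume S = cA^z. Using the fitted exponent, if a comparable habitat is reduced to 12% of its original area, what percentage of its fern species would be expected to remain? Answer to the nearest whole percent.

z = ln(5/3) / ln(1500/29.9) = 0.5108 / 3.9154 = 0.1305
S_new/S_old = (A_new/A_old)^z = 0.12^0.1305 = exp(0.1305 × -2.1203) = 0.7583

76%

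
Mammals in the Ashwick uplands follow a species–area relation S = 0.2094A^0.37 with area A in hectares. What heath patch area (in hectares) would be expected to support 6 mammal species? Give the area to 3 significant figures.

8680 hectares

6 = 0.2094 × A^0.37  ⇒  A^0.37 = 6/0.2094 = 28.65
ln A = ln(28.65) / 0.37 = 3.3553 / 0.37 = 9.0683
A = e^9.0683 ≈ 8676 hectares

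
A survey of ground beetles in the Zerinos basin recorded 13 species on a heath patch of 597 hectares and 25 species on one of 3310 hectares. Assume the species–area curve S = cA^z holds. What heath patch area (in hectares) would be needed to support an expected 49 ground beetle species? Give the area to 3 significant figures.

z = ln(25/13) / ln(3310/597) = 0.6539 / 1.7128 = 0.3818
c = 13 / 597^0.3818 = 13 / 11.48 = 1.133
A = (49/1.133)^(1/0.3818) ⇒ ln A = ln(43.26)/0.3818 = 9.8673
A = e^9.8673 ≈ 19289 hectares

19300 hectares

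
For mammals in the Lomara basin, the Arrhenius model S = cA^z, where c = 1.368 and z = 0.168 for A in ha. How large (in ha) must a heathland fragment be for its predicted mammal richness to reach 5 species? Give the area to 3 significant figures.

2240 ha

5 = 1.368 × A^0.168  ⇒  A^0.168 = 5/1.368 = 3.655
ln A = ln(3.655) / 0.168 = 1.2961 / 0.168 = 7.7148
A = e^7.7148 ≈ 2241 ha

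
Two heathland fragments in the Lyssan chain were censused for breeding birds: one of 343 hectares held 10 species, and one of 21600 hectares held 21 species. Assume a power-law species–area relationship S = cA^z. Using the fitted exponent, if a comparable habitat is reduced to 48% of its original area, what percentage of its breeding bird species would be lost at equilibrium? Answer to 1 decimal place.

z = ln(21/10) / ln(21600/343) = 0.7419 / 4.1427 = 0.1791
S_new/S_old = (A_new/A_old)^z = 0.48^0.1791 = exp(0.1791 × -0.7340) = 0.8768
Fraction lost = 1 − 0.8768 = 0.1232

12.3%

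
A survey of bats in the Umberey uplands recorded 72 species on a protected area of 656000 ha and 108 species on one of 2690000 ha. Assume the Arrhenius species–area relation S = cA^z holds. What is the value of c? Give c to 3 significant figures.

z = ln(S₂/S₁) / ln(A₂/A₁) = ln(108/72) / ln(2690000/656000) = 0.4055 / 1.4111 = 0.2873
c = S₁ / A₁^z = 72 / 656000^0.2873 = 72 / 46.92 = 1.534

1.53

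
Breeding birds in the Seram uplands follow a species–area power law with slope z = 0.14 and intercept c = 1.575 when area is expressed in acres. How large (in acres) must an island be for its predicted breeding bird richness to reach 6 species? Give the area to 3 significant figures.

14100 acres

6 = 1.575 × A^0.14  ⇒  A^0.14 = 6/1.575 = 3.81
ln A = ln(3.81) / 0.14 = 1.3375 / 0.14 = 9.5536
A = e^9.5536 ≈ 14095 acres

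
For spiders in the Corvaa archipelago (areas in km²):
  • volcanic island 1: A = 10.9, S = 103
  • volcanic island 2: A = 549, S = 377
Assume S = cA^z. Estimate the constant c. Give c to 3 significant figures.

z = ln(S₂/S₁) / ln(A₂/A₁) = ln(377/103) / ln(549/10.9) = 1.2975 / 3.9193 = 0.3311
c = S₁ / A₁^z = 103 / 10.9^0.3311 = 103 / 2.205 = 46.71

46.7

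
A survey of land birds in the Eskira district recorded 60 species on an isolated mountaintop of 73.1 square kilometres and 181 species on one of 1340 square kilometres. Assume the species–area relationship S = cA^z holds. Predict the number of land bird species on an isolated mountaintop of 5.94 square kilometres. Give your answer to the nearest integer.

23

z = ln(181/60) / ln(1340/73.1) = 1.1042 / 2.9086 = 0.3796
c = 60 / 73.1^0.3796 = 60 / 5.1 = 11.76
S₃ = 11.76 × 5.94^0.3796 = 11.76 × 1.967 ≈ 23.14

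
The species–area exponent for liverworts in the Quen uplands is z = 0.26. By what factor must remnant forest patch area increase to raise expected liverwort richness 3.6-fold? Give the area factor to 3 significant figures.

138

(A₂/A₁)^0.26 = 3.6, so A₂/A₁ = 3.6^(1/0.26) = 3.6^3.846
ln(A₂/A₁) = ln 3.6 / 0.26 = 1.2809 / 0.26 = 4.9267
A₂/A₁ = e^4.9267 ≈ 137.9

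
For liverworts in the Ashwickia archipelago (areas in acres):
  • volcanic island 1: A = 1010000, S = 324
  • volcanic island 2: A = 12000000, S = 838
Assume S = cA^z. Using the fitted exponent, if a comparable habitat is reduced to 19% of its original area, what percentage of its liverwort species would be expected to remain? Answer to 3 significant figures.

52.9%

z = ln(838/324) / ln(12000000/1010000) = 0.9503 / 2.4750 = 0.3840
S_new/S_old = (A_new/A_old)^z = 0.19^0.3840 = exp(0.3840 × -1.6607) = 0.5285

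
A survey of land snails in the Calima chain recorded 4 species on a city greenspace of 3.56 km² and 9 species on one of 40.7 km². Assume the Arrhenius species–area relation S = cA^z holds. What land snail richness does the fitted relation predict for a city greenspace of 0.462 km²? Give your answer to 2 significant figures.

2.0

z = ln(9/4) / ln(40.7/3.56) = 0.8109 / 2.4365 = 0.3328
c = 4 / 3.56^0.3328 = 4 / 1.526 = 2.621
S₃ = 2.621 × 0.462^0.3328 = 2.621 × 0.7734 ≈ 2.027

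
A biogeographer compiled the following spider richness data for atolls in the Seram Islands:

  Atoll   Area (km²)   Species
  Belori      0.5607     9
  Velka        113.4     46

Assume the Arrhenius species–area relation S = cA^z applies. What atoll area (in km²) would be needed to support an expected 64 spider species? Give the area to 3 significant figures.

z = ln(46/9) / ln(113.4/0.5607) = 1.6314 / 5.3095 = 0.3073
c = 9 / 0.5607^0.3073 = 9 / 0.8371 = 10.75
A = (64/10.75)^(1/0.3073) ⇒ ln A = ln(5.953)/0.3073 = 5.8057
A = e^5.8057 ≈ 332.2 km²

332 km²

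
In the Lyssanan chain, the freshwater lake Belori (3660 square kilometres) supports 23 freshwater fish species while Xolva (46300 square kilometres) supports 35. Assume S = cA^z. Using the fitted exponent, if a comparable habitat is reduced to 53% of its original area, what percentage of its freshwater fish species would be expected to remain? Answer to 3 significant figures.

90.0%

z = ln(35/23) / ln(46300/3660) = 0.4199 / 2.5377 = 0.1654
S_new/S_old = (A_new/A_old)^z = 0.53^0.1654 = exp(0.1654 × -0.6349) = 0.9003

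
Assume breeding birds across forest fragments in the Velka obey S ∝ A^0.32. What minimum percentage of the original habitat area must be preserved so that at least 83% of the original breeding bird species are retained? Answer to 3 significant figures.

55.9%

Need (A_new/A_old)^0.32 = 0.83, so A_new/A_old = 0.83^(1/0.32) = 0.83^3.125
ln(A_new/A_old) = ln 0.83 / 0.32 = -0.1863 / 0.32 = -0.5823
A_new/A_old = e^-0.5823 ≈ 0.5586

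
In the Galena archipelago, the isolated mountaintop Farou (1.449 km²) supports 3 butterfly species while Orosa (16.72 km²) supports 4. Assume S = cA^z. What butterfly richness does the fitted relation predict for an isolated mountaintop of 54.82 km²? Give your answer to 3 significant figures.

4.60

z = ln(4/3) / ln(16.72/1.449) = 0.2877 / 2.4457 = 0.1176
c = 3 / 1.449^0.1176 = 3 / 1.045 = 2.872
S₃ = 2.872 × 54.82^0.1176 = 2.872 × 1.602 ≈ 4.6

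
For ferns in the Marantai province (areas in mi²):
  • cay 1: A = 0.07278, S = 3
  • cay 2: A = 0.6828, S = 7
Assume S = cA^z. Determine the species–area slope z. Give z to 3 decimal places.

0.378

Taking logs: ln S = ln c + z ln A, so z = (ln S₂ − ln S₁)/(ln A₂ − ln A₁).
z = ln(7/3) / ln(0.6828/0.07278) = ln(2.333) / ln(9.382) = 0.8473 / 2.2388 = 0.3785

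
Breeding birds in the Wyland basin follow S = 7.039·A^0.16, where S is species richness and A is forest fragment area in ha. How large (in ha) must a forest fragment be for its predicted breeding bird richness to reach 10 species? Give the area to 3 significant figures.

10 = 7.039 × A^0.16  ⇒  A^0.16 = 10/7.039 = 1.421
ln A = ln(1.421) / 0.16 = 0.3511 / 0.16 = 2.1945
A = e^2.1945 ≈ 8.975 ha

8.98 ha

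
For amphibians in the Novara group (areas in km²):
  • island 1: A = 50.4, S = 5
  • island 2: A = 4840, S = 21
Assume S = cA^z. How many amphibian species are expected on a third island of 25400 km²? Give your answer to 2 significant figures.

35

z = ln(21/5) / ln(4840/50.4) = 1.4351 / 4.5647 = 0.3144
c = 5 / 50.4^0.3144 = 5 / 3.429 = 1.458
S₃ = 1.458 × 25400^0.3144 = 1.458 × 24.26 ≈ 35.37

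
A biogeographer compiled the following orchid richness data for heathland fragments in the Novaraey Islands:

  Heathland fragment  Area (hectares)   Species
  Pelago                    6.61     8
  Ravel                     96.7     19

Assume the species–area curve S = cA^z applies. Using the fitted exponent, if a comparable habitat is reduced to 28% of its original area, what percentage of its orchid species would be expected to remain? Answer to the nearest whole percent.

66%

z = ln(19/8) / ln(96.7/6.61) = 0.8650 / 2.6830 = 0.3224
S_new/S_old = (A_new/A_old)^z = 0.28^0.3224 = exp(0.3224 × -1.2730) = 0.6634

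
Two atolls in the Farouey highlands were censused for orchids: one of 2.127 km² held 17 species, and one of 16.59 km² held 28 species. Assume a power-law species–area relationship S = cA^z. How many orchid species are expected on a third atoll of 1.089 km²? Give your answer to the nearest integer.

14

z = ln(28/17) / ln(16.59/2.127) = 0.4990 / 2.0541 = 0.2429
c = 17 / 2.127^0.2429 = 17 / 1.201 = 14.15
S₃ = 14.15 × 1.089^0.2429 = 14.15 × 1.021 ≈ 14.45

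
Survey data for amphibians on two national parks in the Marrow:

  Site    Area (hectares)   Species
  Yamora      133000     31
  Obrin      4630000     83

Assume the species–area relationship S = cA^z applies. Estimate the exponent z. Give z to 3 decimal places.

0.277

Taking logs: ln S = ln c + z ln A, so z = (ln S₂ − ln S₁)/(ln A₂ − ln A₁).
z = ln(83/31) / ln(4630000/133000) = ln(2.677) / ln(34.81) = 0.9849 / 3.5500 = 0.2774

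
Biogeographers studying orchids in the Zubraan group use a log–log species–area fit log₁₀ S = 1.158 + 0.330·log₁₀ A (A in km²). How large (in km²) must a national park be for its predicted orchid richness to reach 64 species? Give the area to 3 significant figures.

64 = 14.39 × A^0.33  ⇒  A^0.33 = 64/14.39 = 4.448
ln A = ln(4.448) / 0.33 = 1.4925 / 0.33 = 4.5227
A = e^4.5227 ≈ 92.08 km²

92.1 km²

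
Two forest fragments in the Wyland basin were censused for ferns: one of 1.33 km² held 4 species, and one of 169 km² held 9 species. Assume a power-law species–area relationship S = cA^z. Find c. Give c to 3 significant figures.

3.81

z = ln(S₂/S₁) / ln(A₂/A₁) = ln(9/4) / ln(169/1.33) = 0.8109 / 4.8447 = 0.1674
c = S₁ / A₁^z = 4 / 1.33^0.1674 = 4 / 1.049 = 3.814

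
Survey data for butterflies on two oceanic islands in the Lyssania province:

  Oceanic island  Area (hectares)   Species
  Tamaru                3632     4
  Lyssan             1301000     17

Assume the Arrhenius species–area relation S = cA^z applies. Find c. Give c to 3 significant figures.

0.532

z = ln(S₂/S₁) / ln(A₂/A₁) = ln(17/4) / ln(1301000/3632) = 1.4469 / 5.8811 = 0.2460
c = S₁ / A₁^z = 4 / 3632^0.2460 = 4 / 7.514 = 0.5323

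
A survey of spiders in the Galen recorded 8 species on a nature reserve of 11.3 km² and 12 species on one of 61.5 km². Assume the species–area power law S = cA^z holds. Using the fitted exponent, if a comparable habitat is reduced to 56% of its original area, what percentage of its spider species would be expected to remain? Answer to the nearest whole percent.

z = ln(12/8) / ln(61.5/11.3) = 0.4055 / 1.6942 = 0.2393
S_new/S_old = (A_new/A_old)^z = 0.56^0.2393 = exp(0.2393 × -0.5798) = 0.8704

87%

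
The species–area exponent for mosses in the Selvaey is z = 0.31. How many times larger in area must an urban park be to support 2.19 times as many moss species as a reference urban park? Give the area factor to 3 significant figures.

12.5

(A₂/A₁)^0.31 = 2.19, so A₂/A₁ = 2.19^(1/0.31) = 2.19^3.226
ln(A₂/A₁) = ln 2.19 / 0.31 = 0.7839 / 0.31 = 2.5287
A₂/A₁ = e^2.5287 ≈ 12.54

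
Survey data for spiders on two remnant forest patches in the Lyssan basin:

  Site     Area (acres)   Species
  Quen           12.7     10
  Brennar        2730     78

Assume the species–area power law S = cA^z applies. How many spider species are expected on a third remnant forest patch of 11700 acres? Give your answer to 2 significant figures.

z = ln(78/10) / ln(2730/12.7) = 2.0541 / 5.3705 = 0.3825
c = 10 / 12.7^0.3825 = 10 / 2.644 = 3.783
S₃ = 3.783 × 11700^0.3825 = 3.783 × 35.98 ≈ 136.1

140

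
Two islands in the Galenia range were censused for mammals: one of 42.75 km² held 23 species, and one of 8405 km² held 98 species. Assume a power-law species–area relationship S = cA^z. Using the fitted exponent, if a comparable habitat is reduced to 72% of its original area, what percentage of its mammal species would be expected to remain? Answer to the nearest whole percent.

91%

z = ln(98/23) / ln(8405/42.75) = 1.4495 / 5.2812 = 0.2745
S_new/S_old = (A_new/A_old)^z = 0.72^0.2745 = exp(0.2745 × -0.3285) = 0.9138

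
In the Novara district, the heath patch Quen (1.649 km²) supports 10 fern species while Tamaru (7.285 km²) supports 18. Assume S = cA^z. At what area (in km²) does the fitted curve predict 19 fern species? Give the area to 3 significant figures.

z = ln(18/10) / ln(7.285/1.649) = 0.5878 / 1.4856 = 0.3956
c = 10 / 1.649^0.3956 = 10 / 1.219 = 8.205
A = (19/8.205)^(1/0.3956) ⇒ ln A = ln(2.316)/0.3956 = 2.1225
A = e^2.1225 ≈ 8.352 km²

8.35 km²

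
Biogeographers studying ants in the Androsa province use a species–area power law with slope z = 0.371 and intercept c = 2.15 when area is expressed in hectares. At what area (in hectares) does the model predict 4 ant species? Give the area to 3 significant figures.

4 = 2.15 × A^0.371  ⇒  A^0.371 = 4/2.15 = 1.86
ln A = ln(1.86) / 0.371 = 0.6208 / 0.371 = 1.6734
A = e^1.6734 ≈ 5.33 hectares

5.33 hectares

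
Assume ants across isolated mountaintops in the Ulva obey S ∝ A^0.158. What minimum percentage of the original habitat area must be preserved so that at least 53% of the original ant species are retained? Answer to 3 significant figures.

Need (A_new/A_old)^0.158 = 0.53, so A_new/A_old = 0.53^(1/0.158) = 0.53^6.329
ln(A_new/A_old) = ln 0.53 / 0.158 = -0.6349 / 0.158 = -4.0182
A_new/A_old = e^-4.0182 ≈ 0.01799

1.80%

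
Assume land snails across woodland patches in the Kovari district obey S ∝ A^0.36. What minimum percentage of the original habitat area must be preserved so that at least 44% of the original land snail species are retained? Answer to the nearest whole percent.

Need (A_new/A_old)^0.36 = 0.44, so A_new/A_old = 0.44^(1/0.36) = 0.44^2.778
ln(A_new/A_old) = ln 0.44 / 0.36 = -0.8210 / 0.36 = -2.2805
A_new/A_old = e^-2.2805 ≈ 0.1022

10%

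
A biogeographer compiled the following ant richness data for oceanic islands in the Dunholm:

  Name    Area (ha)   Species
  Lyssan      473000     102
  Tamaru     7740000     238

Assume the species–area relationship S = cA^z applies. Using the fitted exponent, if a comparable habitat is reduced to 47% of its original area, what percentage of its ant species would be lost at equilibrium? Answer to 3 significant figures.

20.5%

z = ln(238/102) / ln(7740000/473000) = 0.8473 / 2.7951 = 0.3031
S_new/S_old = (A_new/A_old)^z = 0.47^0.3031 = exp(0.3031 × -0.7550) = 0.7954
Fraction lost = 1 − 0.7954 = 0.2046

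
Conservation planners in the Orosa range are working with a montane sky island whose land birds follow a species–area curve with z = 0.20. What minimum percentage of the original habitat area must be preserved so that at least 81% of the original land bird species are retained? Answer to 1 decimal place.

34.9%

Need (A_new/A_old)^0.2 = 0.81, so A_new/A_old = 0.81^(1/0.2) = 0.81^5
ln(A_new/A_old) = ln 0.81 / 0.2 = -0.2107 / 0.2 = -1.0536
A_new/A_old = e^-1.0536 ≈ 0.3487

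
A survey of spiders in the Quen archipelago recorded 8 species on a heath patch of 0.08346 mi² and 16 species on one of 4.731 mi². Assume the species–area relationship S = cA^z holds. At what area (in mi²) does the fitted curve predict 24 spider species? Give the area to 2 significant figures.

z = ln(16/8) / ln(4.731/0.08346) = 0.6931 / 4.0375 = 0.1717
c = 8 / 0.08346^0.1717 = 8 / 0.6529 = 12.25
A = (24/12.25)^(1/0.1717) ⇒ ln A = ln(1.959)/0.1717 = 3.9159
A = e^3.9159 ≈ 50.2 mi²

50 mi²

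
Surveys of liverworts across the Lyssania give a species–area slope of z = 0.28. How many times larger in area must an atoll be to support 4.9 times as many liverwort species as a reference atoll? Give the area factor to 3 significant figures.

(A₂/A₁)^0.28 = 4.9, so A₂/A₁ = 4.9^(1/0.28) = 4.9^3.571
ln(A₂/A₁) = ln 4.9 / 0.28 = 1.5892 / 0.28 = 5.6758
A₂/A₁ = e^5.6758 ≈ 291.7

292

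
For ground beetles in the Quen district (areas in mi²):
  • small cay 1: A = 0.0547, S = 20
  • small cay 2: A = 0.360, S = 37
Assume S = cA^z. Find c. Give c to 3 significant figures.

51.6

z = ln(S₂/S₁) / ln(A₂/A₁) = ln(37/20) / ln(0.36/0.0547) = 0.6152 / 1.8842 = 0.3265
c = S₁ / A₁^z = 20 / 0.0547^0.3265 = 20 / 0.3872 = 51.65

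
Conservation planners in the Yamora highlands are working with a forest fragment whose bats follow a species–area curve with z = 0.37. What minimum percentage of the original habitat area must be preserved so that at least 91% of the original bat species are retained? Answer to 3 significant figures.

Need (A_new/A_old)^0.37 = 0.91, so A_new/A_old = 0.91^(1/0.37) = 0.91^2.703
ln(A_new/A_old) = ln 0.91 / 0.37 = -0.0943 / 0.37 = -0.2549
A_new/A_old = e^-0.2549 ≈ 0.775

77.5%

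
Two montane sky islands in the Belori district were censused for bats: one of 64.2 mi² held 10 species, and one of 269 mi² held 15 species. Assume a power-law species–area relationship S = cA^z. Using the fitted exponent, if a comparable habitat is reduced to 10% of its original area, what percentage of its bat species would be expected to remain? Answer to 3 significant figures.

z = ln(15/10) / ln(269/64.2) = 0.4055 / 1.4327 = 0.2830
S_new/S_old = (A_new/A_old)^z = 0.1^0.2830 = exp(0.2830 × -2.3026) = 0.5212

52.1%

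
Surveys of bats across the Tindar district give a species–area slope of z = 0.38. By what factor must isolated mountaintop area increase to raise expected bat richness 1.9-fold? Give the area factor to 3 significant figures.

5.41

(A₂/A₁)^0.38 = 1.9, so A₂/A₁ = 1.9^(1/0.38) = 1.9^2.632
ln(A₂/A₁) = ln 1.9 / 0.38 = 0.6419 / 0.38 = 1.6891
A₂/A₁ = e^1.6891 ≈ 5.415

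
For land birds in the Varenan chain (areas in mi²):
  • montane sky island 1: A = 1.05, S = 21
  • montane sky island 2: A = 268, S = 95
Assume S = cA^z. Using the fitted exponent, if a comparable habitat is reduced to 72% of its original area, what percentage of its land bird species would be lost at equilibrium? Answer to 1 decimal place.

8.6%

z = ln(95/21) / ln(268/1.05) = 1.5094 / 5.5422 = 0.2723
S_new/S_old = (A_new/A_old)^z = 0.72^0.2723 = exp(0.2723 × -0.3285) = 0.9144
Fraction lost = 1 − 0.9144 = 0.08558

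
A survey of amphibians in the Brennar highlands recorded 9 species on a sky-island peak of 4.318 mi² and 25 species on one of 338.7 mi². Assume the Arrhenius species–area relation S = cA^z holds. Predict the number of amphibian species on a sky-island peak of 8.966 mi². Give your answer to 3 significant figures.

z = ln(25/9) / ln(338.7/4.318) = 1.0217 / 4.3623 = 0.2342
c = 9 / 4.318^0.2342 = 9 / 1.409 = 6.389
S₃ = 6.389 × 8.966^0.2342 = 6.389 × 1.671 ≈ 10.68

10.7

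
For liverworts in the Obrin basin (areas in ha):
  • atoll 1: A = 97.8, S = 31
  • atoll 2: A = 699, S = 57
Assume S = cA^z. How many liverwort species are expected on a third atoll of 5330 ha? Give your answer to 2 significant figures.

110

z = ln(57/31) / ln(699/97.8) = 0.6091 / 1.9667 = 0.3097
c = 31 / 97.8^0.3097 = 31 / 4.134 = 7.499
S₃ = 7.499 × 5330^0.3097 = 7.499 × 14.26 ≈ 106.9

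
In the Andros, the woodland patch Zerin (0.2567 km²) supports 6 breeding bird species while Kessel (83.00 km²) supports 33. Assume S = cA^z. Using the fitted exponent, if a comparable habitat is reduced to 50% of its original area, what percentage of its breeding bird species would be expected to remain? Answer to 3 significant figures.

81.5%

z = ln(33/6) / ln(83/0.2567) = 1.7047 / 5.7787 = 0.2950
S_new/S_old = (A_new/A_old)^z = 0.5^0.2950 = exp(0.2950 × -0.6931) = 0.8151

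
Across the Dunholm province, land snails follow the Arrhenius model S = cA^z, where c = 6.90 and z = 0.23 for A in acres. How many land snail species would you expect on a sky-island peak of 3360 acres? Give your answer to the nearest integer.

S = 6.9 × 3360^0.23 = 6.9 × 6.472 ≈ 44.66

45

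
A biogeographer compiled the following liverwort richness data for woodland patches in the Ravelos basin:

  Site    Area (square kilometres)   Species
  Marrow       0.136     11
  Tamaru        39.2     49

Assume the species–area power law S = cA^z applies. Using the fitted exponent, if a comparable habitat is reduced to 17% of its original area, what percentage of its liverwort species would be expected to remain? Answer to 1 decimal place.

z = ln(49/11) / ln(39.2/0.136) = 1.4939 / 5.6638 = 0.2638
S_new/S_old = (A_new/A_old)^z = 0.17^0.2638 = exp(0.2638 × -1.7720) = 0.6266

62.7%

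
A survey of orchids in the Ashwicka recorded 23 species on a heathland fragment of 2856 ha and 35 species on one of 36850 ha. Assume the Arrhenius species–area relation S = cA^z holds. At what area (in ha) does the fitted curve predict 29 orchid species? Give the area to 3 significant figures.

z = ln(35/23) / ln(36850/2856) = 0.4199 / 2.5574 = 0.1642
c = 23 / 2856^0.1642 = 23 / 3.693 = 6.229
A = (29/6.229)^(1/0.1642) ⇒ ln A = ln(4.656)/0.1642 = 9.3691
A = e^9.3691 ≈ 11721 ha

11700 ha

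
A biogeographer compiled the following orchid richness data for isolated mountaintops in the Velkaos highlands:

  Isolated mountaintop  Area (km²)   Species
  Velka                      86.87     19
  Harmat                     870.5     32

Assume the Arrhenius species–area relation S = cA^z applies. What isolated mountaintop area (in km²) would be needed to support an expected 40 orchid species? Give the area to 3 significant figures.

z = ln(32/19) / ln(870.5/86.87) = 0.5213 / 2.3047 = 0.2262
c = 19 / 86.87^0.2262 = 19 / 2.745 = 6.921
A = (40/6.921)^(1/0.2262) ⇒ ln A = ln(5.779)/0.2262 = 7.7556
A = e^7.7556 ≈ 2335 km²

2330 km²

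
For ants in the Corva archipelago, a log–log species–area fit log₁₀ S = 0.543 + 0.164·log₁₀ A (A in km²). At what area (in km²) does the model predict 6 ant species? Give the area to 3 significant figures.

27.2 km²

6 = 3.491 × A^0.164  ⇒  A^0.164 = 6/3.491 = 1.719
ln A = ln(1.719) / 0.164 = 0.5415 / 0.164 = 3.3016
A = e^3.3016 ≈ 27.15 km²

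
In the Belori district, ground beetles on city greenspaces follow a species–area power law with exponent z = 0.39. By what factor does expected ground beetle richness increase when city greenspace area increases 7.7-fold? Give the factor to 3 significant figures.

S₂/S₁ = (A₂/A₁)^z = 7.7^0.39
ln(S₂/S₁) = 0.39 × ln 7.7 = 0.39 × 2.0412 = 0.7961
S₂/S₁ = e^0.7961 ≈ 2.217

2.22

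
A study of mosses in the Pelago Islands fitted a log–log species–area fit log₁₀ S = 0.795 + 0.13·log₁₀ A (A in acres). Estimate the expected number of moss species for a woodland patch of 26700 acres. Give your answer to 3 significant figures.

S = 6.237 × 26700^0.13
ln S = ln 6.237 + 0.13 × ln 26700 = 1.8306 + 0.13 × 10.1924 = 3.1556
S = e^3.1556 ≈ 23.47

23.5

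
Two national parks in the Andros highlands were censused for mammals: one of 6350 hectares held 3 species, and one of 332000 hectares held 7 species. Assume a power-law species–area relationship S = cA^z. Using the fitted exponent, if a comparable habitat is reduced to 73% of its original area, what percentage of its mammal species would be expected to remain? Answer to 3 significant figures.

93.5%

z = ln(7/3) / ln(332000/6350) = 0.8473 / 3.9567 = 0.2141
S_new/S_old = (A_new/A_old)^z = 0.73^0.2141 = exp(0.2141 × -0.3147) = 0.9348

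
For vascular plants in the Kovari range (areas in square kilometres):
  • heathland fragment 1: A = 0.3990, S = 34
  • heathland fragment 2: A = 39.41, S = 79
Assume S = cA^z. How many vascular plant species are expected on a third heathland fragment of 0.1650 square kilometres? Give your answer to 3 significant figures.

z = ln(79/34) / ln(39.41/0.399) = 0.8431 / 4.5928 = 0.1836
c = 34 / 0.399^0.1836 = 34 / 0.8448 = 40.25
S₃ = 40.25 × 0.165^0.1836 = 40.25 × 0.7184 ≈ 28.91

28.9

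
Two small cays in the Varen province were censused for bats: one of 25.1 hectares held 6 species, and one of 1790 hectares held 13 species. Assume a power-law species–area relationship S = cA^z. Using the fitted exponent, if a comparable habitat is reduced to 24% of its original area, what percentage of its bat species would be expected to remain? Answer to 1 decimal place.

z = ln(13/6) / ln(1790/25.1) = 0.7732 / 4.2671 = 0.1812
S_new/S_old = (A_new/A_old)^z = 0.24^0.1812 = exp(0.1812 × -1.4271) = 0.7721

77.2%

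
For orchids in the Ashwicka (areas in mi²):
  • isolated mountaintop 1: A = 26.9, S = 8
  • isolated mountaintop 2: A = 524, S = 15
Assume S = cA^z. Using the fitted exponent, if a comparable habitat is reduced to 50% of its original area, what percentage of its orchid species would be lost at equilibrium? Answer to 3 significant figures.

13.6%

z = ln(15/8) / ln(524/26.9) = 0.6286 / 2.9694 = 0.2117
S_new/S_old = (A_new/A_old)^z = 0.5^0.2117 = exp(0.2117 × -0.6931) = 0.8635
Fraction lost = 1 − 0.8635 = 0.1365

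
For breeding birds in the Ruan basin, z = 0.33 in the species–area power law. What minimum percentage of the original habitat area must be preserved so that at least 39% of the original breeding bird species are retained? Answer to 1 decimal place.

5.8%

Need (A_new/A_old)^0.33 = 0.39, so A_new/A_old = 0.39^(1/0.33) = 0.39^3.03
ln(A_new/A_old) = ln 0.39 / 0.33 = -0.9416 / 0.33 = -2.8534
A_new/A_old = e^-2.8534 ≈ 0.05765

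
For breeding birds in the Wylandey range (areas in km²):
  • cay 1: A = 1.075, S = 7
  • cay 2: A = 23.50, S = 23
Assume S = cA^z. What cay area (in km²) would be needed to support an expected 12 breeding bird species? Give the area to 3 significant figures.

4.35 km²

z = ln(23/7) / ln(23.5/1.075) = 1.1896 / 3.0847 = 0.3856
c = 7 / 1.075^0.3856 = 7 / 1.028 = 6.807
A = (12/6.807)^(1/0.3856) ⇒ ln A = ln(1.763)/0.3856 = 1.4700
A = e^1.4700 ≈ 4.349 km²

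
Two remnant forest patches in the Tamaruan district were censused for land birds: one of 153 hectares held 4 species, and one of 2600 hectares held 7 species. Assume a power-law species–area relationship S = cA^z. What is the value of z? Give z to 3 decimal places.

Taking logs: ln S = ln c + z ln A, so z = (ln S₂ − ln S₁)/(ln A₂ − ln A₁).
z = ln(7/4) / ln(2600/153) = ln(1.75) / ln(16.99) = 0.5596 / 2.8328 = 0.1975

0.198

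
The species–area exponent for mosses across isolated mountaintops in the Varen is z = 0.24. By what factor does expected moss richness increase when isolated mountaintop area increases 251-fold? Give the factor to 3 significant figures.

S₂/S₁ = (A₂/A₁)^z = 251^0.24
ln(S₂/S₁) = 0.24 × ln 251 = 0.24 × 5.5255 = 1.3261
S₂/S₁ = e^1.3261 ≈ 3.766

3.77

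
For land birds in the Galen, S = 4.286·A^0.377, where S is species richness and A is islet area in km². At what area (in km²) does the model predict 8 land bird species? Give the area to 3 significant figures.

5.24 km²

8 = 4.286 × A^0.377  ⇒  A^0.377 = 8/4.286 = 1.867
ln A = ln(1.867) / 0.377 = 0.6241 / 0.377 = 1.6554
A = e^1.6554 ≈ 5.235 km²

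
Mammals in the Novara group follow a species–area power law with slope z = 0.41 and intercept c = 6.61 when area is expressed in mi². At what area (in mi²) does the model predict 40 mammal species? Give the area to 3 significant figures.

40 = 6.61 × A^0.41  ⇒  A^0.41 = 40/6.61 = 6.051
ln A = ln(6.051) / 0.41 = 1.8003 / 0.41 = 4.3910
A = e^4.3910 ≈ 80.72 mi²

80.7 mi²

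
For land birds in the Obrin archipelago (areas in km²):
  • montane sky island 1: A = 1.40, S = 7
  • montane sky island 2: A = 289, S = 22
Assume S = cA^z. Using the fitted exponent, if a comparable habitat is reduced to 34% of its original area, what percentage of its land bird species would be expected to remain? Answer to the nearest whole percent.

79%

z = ln(22/7) / ln(289/1.4) = 1.1451 / 5.3300 = 0.2148
S_new/S_old = (A_new/A_old)^z = 0.34^0.2148 = exp(0.2148 × -1.0788) = 0.7931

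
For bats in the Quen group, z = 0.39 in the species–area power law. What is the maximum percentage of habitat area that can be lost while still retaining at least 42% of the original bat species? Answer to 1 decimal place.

89.2%

Need (A_new/A_old)^0.39 = 0.42, so A_new/A_old = 0.42^(1/0.39) = 0.42^2.564
ln(A_new/A_old) = ln 0.42 / 0.39 = -0.8675 / 0.39 = -2.2244
A_new/A_old = e^-2.2244 ≈ 0.1081
Fraction that can be lost = 1 − 0.1081 = 0.8919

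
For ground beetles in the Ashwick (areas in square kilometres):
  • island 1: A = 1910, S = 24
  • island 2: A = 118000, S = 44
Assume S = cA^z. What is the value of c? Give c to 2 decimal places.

7.91

z = ln(S₂/S₁) / ln(A₂/A₁) = ln(44/24) / ln(118000/1910) = 0.6061 / 4.1236 = 0.1470
c = S₁ / A₁^z = 24 / 1910^0.1470 = 24 / 3.036 = 7.905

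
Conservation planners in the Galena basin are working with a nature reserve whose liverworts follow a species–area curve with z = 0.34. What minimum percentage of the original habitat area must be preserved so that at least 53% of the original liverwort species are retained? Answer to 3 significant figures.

15.5%

Need (A_new/A_old)^0.34 = 0.53, so A_new/A_old = 0.53^(1/0.34) = 0.53^2.941
ln(A_new/A_old) = ln 0.53 / 0.34 = -0.6349 / 0.34 = -1.8673
A_new/A_old = e^-1.8673 ≈ 0.1545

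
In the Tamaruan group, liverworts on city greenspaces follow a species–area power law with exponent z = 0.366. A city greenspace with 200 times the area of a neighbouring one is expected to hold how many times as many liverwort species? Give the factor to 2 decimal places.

6.95

S₂/S₁ = (A₂/A₁)^z = 200^0.366
ln(S₂/S₁) = 0.366 × ln 200 = 0.366 × 5.2983 = 1.9392
S₂/S₁ = e^1.9392 ≈ 6.953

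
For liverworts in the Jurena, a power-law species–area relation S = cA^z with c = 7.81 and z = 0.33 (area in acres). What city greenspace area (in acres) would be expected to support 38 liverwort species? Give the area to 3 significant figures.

121 acres

38 = 7.81 × A^0.33  ⇒  A^0.33 = 38/7.81 = 4.866
ln A = ln(4.866) / 0.33 = 1.5822 / 0.33 = 4.7945
A = e^4.7945 ≈ 120.8 acres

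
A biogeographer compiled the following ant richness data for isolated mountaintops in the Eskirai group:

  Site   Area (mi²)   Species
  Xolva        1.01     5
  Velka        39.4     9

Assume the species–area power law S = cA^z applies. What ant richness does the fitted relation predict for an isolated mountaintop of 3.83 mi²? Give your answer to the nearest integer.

6

z = ln(9/5) / ln(39.4/1.01) = 0.5878 / 3.6638 = 0.1604
c = 5 / 1.01^0.1604 = 5 / 1.002 = 4.992
S₃ = 4.992 × 3.83^0.1604 = 4.992 × 1.24 ≈ 6.192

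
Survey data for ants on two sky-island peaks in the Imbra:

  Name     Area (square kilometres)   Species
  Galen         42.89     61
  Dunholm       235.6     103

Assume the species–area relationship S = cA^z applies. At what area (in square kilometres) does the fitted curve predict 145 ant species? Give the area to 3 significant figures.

z = ln(103/61) / ln(235.6/42.89) = 0.5239 / 1.7035 = 0.3075
c = 61 / 42.89^0.3075 = 61 / 3.177 = 19.2
A = (145/19.2)^(1/0.3075) ⇒ ln A = ln(7.551)/0.3075 = 6.5743
A = e^6.5743 ≈ 716.4 square kilometres

716 square kilometres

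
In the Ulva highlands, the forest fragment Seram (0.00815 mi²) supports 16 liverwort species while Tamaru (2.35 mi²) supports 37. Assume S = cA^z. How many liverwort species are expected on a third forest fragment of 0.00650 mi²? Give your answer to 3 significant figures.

z = ln(37/16) / ln(2.35/0.00815) = 0.8383 / 5.6642 = 0.1480
c = 16 / 0.00815^0.1480 = 16 / 0.4907 = 32.6
S₃ = 32.6 × 0.0065^0.1480 = 32.6 × 0.4746 ≈ 15.47

15.5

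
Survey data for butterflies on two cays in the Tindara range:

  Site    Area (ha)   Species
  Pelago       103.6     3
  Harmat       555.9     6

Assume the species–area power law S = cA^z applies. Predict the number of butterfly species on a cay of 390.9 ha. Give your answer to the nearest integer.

5

z = ln(6/3) / ln(555.9/103.6) = 0.6931 / 1.6801 = 0.4126
c = 3 / 103.6^0.4126 = 3 / 6.784 = 0.4422
S₃ = 0.4422 × 390.9^0.4126 = 0.4422 × 11.73 ≈ 5.189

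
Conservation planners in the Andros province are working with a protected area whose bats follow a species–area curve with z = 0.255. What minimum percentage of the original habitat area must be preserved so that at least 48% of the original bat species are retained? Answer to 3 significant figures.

Need (A_new/A_old)^0.255 = 0.48, so A_new/A_old = 0.48^(1/0.255) = 0.48^3.922
ln(A_new/A_old) = ln 0.48 / 0.255 = -0.7340 / 0.255 = -2.8783
A_new/A_old = e^-2.8783 ≈ 0.05623

5.62%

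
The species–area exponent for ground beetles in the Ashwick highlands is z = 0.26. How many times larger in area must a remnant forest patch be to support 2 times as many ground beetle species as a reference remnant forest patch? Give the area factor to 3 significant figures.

(A₂/A₁)^0.26 = 2, so A₂/A₁ = 2^(1/0.26) = 2^3.846
ln(A₂/A₁) = ln 2 / 0.26 = 0.6931 / 0.26 = 2.6660
A₂/A₁ = e^2.6660 ≈ 14.38

14.4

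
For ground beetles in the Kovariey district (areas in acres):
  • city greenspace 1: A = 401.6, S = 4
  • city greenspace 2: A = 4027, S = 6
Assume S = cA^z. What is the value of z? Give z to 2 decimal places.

0.18

Taking logs: ln S = ln c + z ln A, so z = (ln S₂ − ln S₁)/(ln A₂ − ln A₁).
z = ln(6/4) / ln(4027/401.6) = ln(1.5) / ln(10.03) = 0.4055 / 2.3053 = 0.1759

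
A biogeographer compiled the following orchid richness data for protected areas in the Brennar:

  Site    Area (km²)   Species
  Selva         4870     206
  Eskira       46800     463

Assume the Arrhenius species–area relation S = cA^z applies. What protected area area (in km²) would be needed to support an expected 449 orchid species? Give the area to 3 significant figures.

43000 km²

z = ln(463/206) / ln(46800/4870) = 0.8099 / 2.2628 = 0.3579
c = 206 / 4870^0.3579 = 206 / 20.88 = 9.865
A = (449/9.865)^(1/0.3579) ⇒ ln A = ln(45.51)/0.3579 = 10.6678
A = e^10.6678 ≈ 42952 km²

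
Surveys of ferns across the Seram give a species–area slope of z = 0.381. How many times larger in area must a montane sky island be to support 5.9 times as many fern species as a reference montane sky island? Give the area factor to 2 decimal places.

105.50

(A₂/A₁)^0.381 = 5.9, so A₂/A₁ = 5.9^(1/0.381) = 5.9^2.625
ln(A₂/A₁) = ln 5.9 / 0.381 = 1.7750 / 0.381 = 4.6587
A₂/A₁ = e^4.6587 ≈ 105.5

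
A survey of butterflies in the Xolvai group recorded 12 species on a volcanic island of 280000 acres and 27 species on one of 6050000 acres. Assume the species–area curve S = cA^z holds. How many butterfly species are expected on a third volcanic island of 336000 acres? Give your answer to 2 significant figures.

z = ln(27/12) / ln(6050000/280000) = 0.8109 / 3.0730 = 0.2639
c = 12 / 280000^0.2639 = 12 / 27.38 = 0.4383
S₃ = 0.4383 × 336000^0.2639 = 0.4383 × 28.73 ≈ 12.59

13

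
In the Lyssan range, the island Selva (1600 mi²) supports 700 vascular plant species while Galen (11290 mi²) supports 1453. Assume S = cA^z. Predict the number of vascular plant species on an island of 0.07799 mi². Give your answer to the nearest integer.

17

z = ln(1453/700) / ln(11290/1600) = 0.7303 / 1.9539 = 0.3738
c = 700 / 1600^0.3738 = 700 / 15.76 = 44.41
S₃ = 44.41 × 0.07799^0.3738 = 44.41 × 0.3854 ≈ 17.12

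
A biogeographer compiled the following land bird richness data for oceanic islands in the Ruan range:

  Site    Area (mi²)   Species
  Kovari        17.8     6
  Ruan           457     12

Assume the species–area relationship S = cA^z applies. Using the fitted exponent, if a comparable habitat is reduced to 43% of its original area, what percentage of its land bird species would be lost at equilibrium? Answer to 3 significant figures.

z = ln(12/6) / ln(457/17.8) = 0.6931 / 3.2455 = 0.2136
S_new/S_old = (A_new/A_old)^z = 0.43^0.2136 = exp(0.2136 × -0.8440) = 0.8351
Fraction lost = 1 − 0.8351 = 0.1649

16.5%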